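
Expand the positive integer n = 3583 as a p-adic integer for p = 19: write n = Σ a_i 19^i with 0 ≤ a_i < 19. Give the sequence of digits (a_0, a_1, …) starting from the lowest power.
(a_0, a_1, …) = (11, 17, 9)

Repeated division by 19 gives the digits low-to-high: 3583 = 11 + 17·19^1 + 9·19^2. Digit sequence: (11, 17, 9).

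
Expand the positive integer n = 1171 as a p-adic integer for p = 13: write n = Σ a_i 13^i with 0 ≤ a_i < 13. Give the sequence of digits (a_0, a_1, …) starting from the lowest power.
(a_0, a_1, …) = (1, 12, 6)

Repeated division by 13 gives the digits low-to-high: 1171 = 1 + 12·13^1 + 6·13^2. Digit sequence: (1, 12, 6).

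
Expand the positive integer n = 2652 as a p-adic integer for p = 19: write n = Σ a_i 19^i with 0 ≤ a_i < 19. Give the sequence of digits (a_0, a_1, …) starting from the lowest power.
(a_0, a_1, …) = (11, 6, 7)

Repeated division by 19 gives the digits low-to-high: 2652 = 11 + 6·19^1 + 7·19^2. Digit sequence: (11, 6, 7).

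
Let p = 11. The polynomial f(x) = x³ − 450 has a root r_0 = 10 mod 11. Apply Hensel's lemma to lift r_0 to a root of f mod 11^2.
r_1 = 109 (mod 121)

Hensel: r_{i+1} = r_i − f(r_i)/f′(r_i) mod 11^{i+2}, where f′(x) = 3x². Iterate:
  r_0 = 10 (mod 11)
  r_1 = 109 (mod 121)
Final: r = 109 with f(r) ≡ 0 mod 11^2.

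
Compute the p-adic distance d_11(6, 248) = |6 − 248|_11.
d_11(6, 248) = 1/121

Step 1 — x − y = 6 − 248 = -242. Step 2 — v_11(-242) = 2 (factor: -242 = −(11^2 · 2); the sign does not affect v_p). Step 3 — |x − y|_11 = 11^{-2} = 1/121.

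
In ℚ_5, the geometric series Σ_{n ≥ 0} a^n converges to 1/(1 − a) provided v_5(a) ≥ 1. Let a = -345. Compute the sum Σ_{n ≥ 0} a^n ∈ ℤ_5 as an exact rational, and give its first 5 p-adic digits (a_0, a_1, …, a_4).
Σ a^n = 1/(1 − a) = 1/346;  first 5 digits = (1, 1, 2, 0, 4)

v_5(a) = 1 ≥ 1, so the series converges in ℤ_5 to 1/(1 − a) = 1/(1 − (-345)) = 1/346. Expand this rational in ℤ_5: compute digits iteratively via d_i = x_i mod 5, x_{i+1} = (x_i − d_i)/5. The first 5 digits are (1, 1, 2, 0, 4).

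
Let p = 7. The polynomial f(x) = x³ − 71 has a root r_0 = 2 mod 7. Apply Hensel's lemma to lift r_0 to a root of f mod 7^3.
r_2 = 240 (mod 343)

Hensel: r_{i+1} = r_i − f(r_i)/f′(r_i) mod 7^{i+2}, where f′(x) = 3x². Iterate:
  r_0 = 2 (mod 7)
  r_1 = 44 (mod 49)
  r_2 = 240 (mod 343)
Final: r = 240 with f(r) ≡ 0 mod 7^3.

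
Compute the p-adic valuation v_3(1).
v_3(1) = 0

v_3(n) is the largest exponent k such that 3^k divides n. Factor out: 1 = 3^0 · 1. (Sign doesn't affect v_p.) So v_3(1) = 0.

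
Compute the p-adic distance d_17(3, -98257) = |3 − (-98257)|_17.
d_17(3, -98257) = 1/4913

Step 1 — x − y = 3 − (-98257) = 98260. Step 2 — v_17(98260) = 3 (factor: 98260 = (17^3 · 20); the sign does not affect v_p). Step 3 — |x − y|_17 = 17^{-3} = 1/4913.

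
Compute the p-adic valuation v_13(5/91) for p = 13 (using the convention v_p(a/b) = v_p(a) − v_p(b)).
v_13(5/91) = -1

Factor powers of 13 from the numerator and denominator of the reduced fraction: 5 = 13^0 · 5 and 91 = 13^1 · 7. Apply v_p(a/b) = v_p(a) − v_p(b): v_13(5/91) = 0 − 1 = -1.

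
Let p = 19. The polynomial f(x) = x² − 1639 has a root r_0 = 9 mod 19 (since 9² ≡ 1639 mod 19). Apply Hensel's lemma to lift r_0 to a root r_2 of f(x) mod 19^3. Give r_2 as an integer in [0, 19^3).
r_2 = 2422 (mod 6859)

Hensel's recurrence: r_{i+1} = r_i − f(r_i)·(f′(r_i))^{-1} mod 19^{i+2}, with f′(x) = 2x. Iterate:
  r_0 = 9 (mod 19)
  r_1 = 256 (mod 361)
  r_2 = 2422 (mod 6859)
Final: r_2 = 2422, and one checks f(r_2) ≡ 0 mod 19^3.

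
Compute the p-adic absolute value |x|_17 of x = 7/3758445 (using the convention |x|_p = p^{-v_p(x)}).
|7/3758445|_17 = 83521

Step 1 — compute v_17(x) by factoring powers of 17 out of the numerator and denominator: v_17(7/3758445) = -4. Step 2 — apply |x|_p = p^{-v_p(x)} = 17^{4} = 83521.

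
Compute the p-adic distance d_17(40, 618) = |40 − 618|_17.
d_17(40, 618) = 1/289

Step 1 — x − y = 40 − 618 = -578. Step 2 — v_17(-578) = 2 (factor: -578 = −(17^2 · 2); the sign does not affect v_p). Step 3 — |x − y|_17 = 17^{-2} = 1/289.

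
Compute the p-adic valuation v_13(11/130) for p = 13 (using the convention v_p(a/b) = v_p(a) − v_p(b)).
v_13(11/130) = -1

Factor powers of 13 from the numerator and denominator of the reduced fraction: 11 = 13^0 · 11 and 130 = 13^1 · 10. Apply v_p(a/b) = v_p(a) − v_p(b): v_13(11/130) = 0 − 1 = -1.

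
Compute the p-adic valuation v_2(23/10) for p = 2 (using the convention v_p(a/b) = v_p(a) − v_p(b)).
v_2(23/10) = -1

Factor powers of 2 from the numerator and denominator of the reduced fraction: 23 = 2^0 · 23 and 10 = 2^1 · 5. Apply v_p(a/b) = v_p(a) − v_p(b): v_2(23/10) = 0 − 1 = -1.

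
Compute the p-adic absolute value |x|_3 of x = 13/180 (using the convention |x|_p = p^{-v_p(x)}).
|13/180|_3 = 9

Step 1 — compute v_3(x) by factoring powers of 3 out of the numerator and denominator: v_3(13/180) = -2. Step 2 — apply |x|_p = p^{-v_p(x)} = 3^{2} = 9.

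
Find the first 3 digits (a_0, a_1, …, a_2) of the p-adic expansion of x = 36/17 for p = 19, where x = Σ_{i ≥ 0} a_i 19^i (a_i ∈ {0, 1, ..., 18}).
(a_0, …, a_2) = (1, 9, 4)

v_19(36/17) = 0 (numerator and denominator both coprime to 19), so x ∈ ℤ_19^×. Compute digits iteratively via a_i = x_i mod 19, x_{i+1} = (x_i − a_i)/19, with x_0 = x:
  x_0 = 36/17;  a_0 = 1;  x_1 = (x_0 − 1)/19 = 1/17
  x_1 = 1/17;  a_1 = 9;  x_2 = (x_1 − 9)/19 = -8/17
  x_2 = -8/17;  a_2 = 4;  x_3 = (x_2 − 4)/19 = -4/17
Digits: (1, 9, 4).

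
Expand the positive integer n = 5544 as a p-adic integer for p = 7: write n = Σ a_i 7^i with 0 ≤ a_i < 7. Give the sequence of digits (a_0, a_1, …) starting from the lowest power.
(a_0, a_1, …) = (0, 1, 1, 2, 2)

Repeated division by 7 gives the digits low-to-high: 5544 = 1·7^1 + 1·7^2 + 2·7^3 + 2·7^4. Digit sequence: (0, 1, 1, 2, 2).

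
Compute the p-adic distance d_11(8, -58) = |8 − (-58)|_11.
d_11(8, -58) = 1/11

Step 1 — x − y = 8 − (-58) = 66. Step 2 — v_11(66) = 1 (factor: 66 = (11^1 · 6); the sign does not affect v_p). Step 3 — |x − y|_11 = 11^{-1} = 1/11.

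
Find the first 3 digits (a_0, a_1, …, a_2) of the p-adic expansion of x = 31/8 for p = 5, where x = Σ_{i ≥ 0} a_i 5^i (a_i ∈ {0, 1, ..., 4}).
(a_0, …, a_2) = (2, 1, 3)

v_5(31/8) = 0 (numerator and denominator both coprime to 5), so x ∈ ℤ_5^×. Compute digits iteratively via a_i = x_i mod 5, x_{i+1} = (x_i − a_i)/5, with x_0 = x:
  x_0 = 31/8;  a_0 = 2;  x_1 = (x_0 − 2)/5 = 3/8
  x_1 = 3/8;  a_1 = 1;  x_2 = (x_1 − 1)/5 = -1/8
  x_2 = -1/8;  a_2 = 3;  x_3 = (x_2 − 3)/5 = -5/8
Digits: (2, 1, 3).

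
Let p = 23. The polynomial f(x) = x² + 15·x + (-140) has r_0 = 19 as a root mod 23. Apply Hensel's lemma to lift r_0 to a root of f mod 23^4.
r_3 = 74309 (mod 279841)

Hensel: r_{i+1} = r_i − f(r_i)·(f′(r_i))^{-1} mod 23^{i+2}, f′(x) = 2x + 15. Iterate:
  r_0 = 19 (mod 23)
  r_1 = 249 (mod 529)
  r_2 = 1307 (mod 12167)
  r_3 = 74309 (mod 279841)
Final: r = 74309 satisfies f(r) ≡ 0 mod 23^4.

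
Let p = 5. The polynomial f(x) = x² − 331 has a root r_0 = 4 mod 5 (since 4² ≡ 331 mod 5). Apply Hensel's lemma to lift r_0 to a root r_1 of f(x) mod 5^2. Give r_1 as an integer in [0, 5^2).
r_1 = 9 (mod 25)

Hensel's recurrence: r_{i+1} = r_i − f(r_i)·(f′(r_i))^{-1} mod 5^{i+2}, with f′(x) = 2x. Iterate:
  r_0 = 4 (mod 5)
  r_1 = 9 (mod 25)
Final: r_1 = 9, and one checks f(r_1) ≡ 0 mod 5^2.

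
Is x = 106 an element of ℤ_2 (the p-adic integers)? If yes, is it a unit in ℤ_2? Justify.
x ∈ ℤ_2 but not a unit; v_2(x) = 1 > 0

ℤ_2 = {x ∈ ℚ_2 : v_2(x) ≥ 0} and ℤ_2^× = {x ∈ ℤ_2 : v_2(x) = 0}. Here v_2(106) = v_2(num) − v_2(den) = 1; compare against these criteria.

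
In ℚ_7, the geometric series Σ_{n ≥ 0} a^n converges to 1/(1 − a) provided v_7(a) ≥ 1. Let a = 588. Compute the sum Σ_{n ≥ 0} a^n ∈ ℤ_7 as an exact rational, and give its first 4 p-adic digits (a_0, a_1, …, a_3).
Σ a^n = 1/(1 − a) = -1/587;  first 4 digits = (1, 0, 5, 1)

v_7(a) = 2 ≥ 1, so the series converges in ℤ_7 to 1/(1 − a) = 1/(1 − 588) = -1/587. Expand this rational in ℤ_7: compute digits iteratively via d_i = x_i mod 7, x_{i+1} = (x_i − d_i)/7. The first 4 digits are (1, 0, 5, 1).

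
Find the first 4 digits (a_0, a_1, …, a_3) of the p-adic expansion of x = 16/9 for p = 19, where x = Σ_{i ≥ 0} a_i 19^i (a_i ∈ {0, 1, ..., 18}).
(a_0, …, a_3) = (6, 4, 4, 4)

v_19(16/9) = 0 (numerator and denominator both coprime to 19), so x ∈ ℤ_19^×. Compute digits iteratively via a_i = x_i mod 19, x_{i+1} = (x_i − a_i)/19, with x_0 = x:
  x_0 = 16/9;  a_0 = 6;  x_1 = (x_0 − 6)/19 = -2/9
  x_1 = -2/9;  a_1 = 4;  x_2 = (x_1 − 4)/19 = -2/9
  x_2 = -2/9;  a_2 = 4;  x_3 = (x_2 − 4)/19 = -2/9
  x_3 = -2/9;  a_3 = 4;  x_4 = (x_3 − 4)/19 = -2/9
Digits: (6, 4, 4, 4).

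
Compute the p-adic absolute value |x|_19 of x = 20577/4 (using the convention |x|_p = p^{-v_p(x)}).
|20577/4|_19 = 1/6859

Step 1 — compute v_19(x) by factoring powers of 19 out of the numerator and denominator: v_19(20577/4) = 3. Step 2 — apply |x|_p = p^{-v_p(x)} = 19^{-3} = 1/6859.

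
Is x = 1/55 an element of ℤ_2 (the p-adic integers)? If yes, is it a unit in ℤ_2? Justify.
x ∈ ℤ_2^× (unit); v_2(x) = 0

ℤ_2 = {x ∈ ℚ_2 : v_2(x) ≥ 0} and ℤ_2^× = {x ∈ ℤ_2 : v_2(x) = 0}. Here v_2(1/55) = v_2(num) − v_2(den) = 0; compare against these criteria.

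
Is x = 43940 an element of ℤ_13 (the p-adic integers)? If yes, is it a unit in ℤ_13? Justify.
x ∈ ℤ_13 but not a unit; v_13(x) = 3 > 0

ℤ_13 = {x ∈ ℚ_13 : v_13(x) ≥ 0} and ℤ_13^× = {x ∈ ℤ_13 : v_13(x) = 0}. Here v_13(43940) = v_13(num) − v_13(den) = 3; compare against these criteria.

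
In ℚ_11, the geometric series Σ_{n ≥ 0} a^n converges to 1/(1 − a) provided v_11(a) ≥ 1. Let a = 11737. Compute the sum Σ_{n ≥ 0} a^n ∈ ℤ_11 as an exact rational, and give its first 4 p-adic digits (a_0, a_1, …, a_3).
Σ a^n = 1/(1 − a) = -1/11736;  first 4 digits = (1, 0, 9, 8)

v_11(a) = 2 ≥ 1, so the series converges in ℤ_11 to 1/(1 − a) = 1/(1 − 11737) = -1/11736. Expand this rational in ℤ_11: compute digits iteratively via d_i = x_i mod 11, x_{i+1} = (x_i − d_i)/11. The first 4 digits are (1, 0, 9, 8).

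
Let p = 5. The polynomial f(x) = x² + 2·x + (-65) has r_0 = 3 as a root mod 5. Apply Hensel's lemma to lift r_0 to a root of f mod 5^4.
r_3 = 478 (mod 625)

Hensel: r_{i+1} = r_i − f(r_i)·(f′(r_i))^{-1} mod 5^{i+2}, f′(x) = 2x + 2. Iterate:
  r_0 = 3 (mod 5)
  r_1 = 3 (mod 25)
  r_2 = 103 (mod 125)
  r_3 = 478 (mod 625)
Final: r = 478 satisfies f(r) ≡ 0 mod 5^4.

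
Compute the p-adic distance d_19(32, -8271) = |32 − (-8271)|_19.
d_19(32, -8271) = 1/361

Step 1 — x − y = 32 − (-8271) = 8303. Step 2 — v_19(8303) = 2 (factor: 8303 = (19^2 · 23); the sign does not affect v_p). Step 3 — |x − y|_19 = 19^{-2} = 1/361.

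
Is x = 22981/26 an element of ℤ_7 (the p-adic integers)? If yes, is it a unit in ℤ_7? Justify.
x ∈ ℤ_7 but not a unit; v_7(x) = 3 > 0

ℤ_7 = {x ∈ ℚ_7 : v_7(x) ≥ 0} and ℤ_7^× = {x ∈ ℤ_7 : v_7(x) = 0}. Here v_7(22981/26) = v_7(num) − v_7(den) = 3; compare against these criteria.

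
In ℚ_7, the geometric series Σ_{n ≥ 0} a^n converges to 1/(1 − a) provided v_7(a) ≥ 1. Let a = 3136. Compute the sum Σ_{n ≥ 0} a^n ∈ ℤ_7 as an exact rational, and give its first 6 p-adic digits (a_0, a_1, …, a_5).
Σ a^n = 1/(1 − a) = -1/3135;  first 6 digits = (1, 0, 1, 2, 2, 4)

v_7(a) = 2 ≥ 1, so the series converges in ℤ_7 to 1/(1 − a) = 1/(1 − 3136) = -1/3135. Expand this rational in ℤ_7: compute digits iteratively via d_i = x_i mod 7, x_{i+1} = (x_i − d_i)/7. The first 6 digits are (1, 0, 1, 2, 2, 4).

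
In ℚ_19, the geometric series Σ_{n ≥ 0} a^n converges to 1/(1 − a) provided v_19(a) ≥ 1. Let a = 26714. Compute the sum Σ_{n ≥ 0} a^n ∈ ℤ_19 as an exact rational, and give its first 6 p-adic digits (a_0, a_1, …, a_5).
Σ a^n = 1/(1 − a) = -1/26713;  first 6 digits = (1, 0, 17, 3, 4, 3)

v_19(a) = 2 ≥ 1, so the series converges in ℤ_19 to 1/(1 − a) = 1/(1 − 26714) = -1/26713. Expand this rational in ℤ_19: compute digits iteratively via d_i = x_i mod 19, x_{i+1} = (x_i − d_i)/19. The first 6 digits are (1, 0, 17, 3, 4, 3).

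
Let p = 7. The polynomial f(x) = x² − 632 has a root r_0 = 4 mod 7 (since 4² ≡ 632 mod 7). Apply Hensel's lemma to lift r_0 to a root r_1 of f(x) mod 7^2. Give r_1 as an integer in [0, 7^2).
r_1 = 32 (mod 49)

Hensel's recurrence: r_{i+1} = r_i − f(r_i)·(f′(r_i))^{-1} mod 7^{i+2}, with f′(x) = 2x. Iterate:
  r_0 = 4 (mod 7)
  r_1 = 32 (mod 49)
Final: r_1 = 32, and one checks f(r_1) ≡ 0 mod 7^2.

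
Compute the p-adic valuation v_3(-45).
v_3(-45) = 2

v_3(n) is the largest exponent k such that 3^k divides n. Factor out: -45 = -3^2 · 5. (Sign doesn't affect v_p.) So v_3(-45) = 2.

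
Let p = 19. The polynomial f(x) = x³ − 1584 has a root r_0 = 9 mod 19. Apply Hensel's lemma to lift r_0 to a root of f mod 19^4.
r_3 = 126416 (mod 130321)

Hensel: r_{i+1} = r_i − f(r_i)/f′(r_i) mod 19^{i+2}, where f′(x) = 3x². Iterate:
  r_0 = 9 (mod 19)
  r_1 = 66 (mod 361)
  r_2 = 2954 (mod 6859)
  r_3 = 126416 (mod 130321)
Final: r = 126416 with f(r) ≡ 0 mod 19^4.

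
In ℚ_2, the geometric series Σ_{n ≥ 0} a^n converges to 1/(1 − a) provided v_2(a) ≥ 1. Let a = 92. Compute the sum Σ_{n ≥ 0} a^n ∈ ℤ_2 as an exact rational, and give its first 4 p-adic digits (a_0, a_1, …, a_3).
Σ a^n = 1/(1 − a) = -1/91;  first 4 digits = (1, 0, 1, 1)

v_2(a) = 2 ≥ 1, so the series converges in ℤ_2 to 1/(1 − a) = 1/(1 − 92) = -1/91. Expand this rational in ℤ_2: compute digits iteratively via d_i = x_i mod 2, x_{i+1} = (x_i − d_i)/2. The first 4 digits are (1, 0, 1, 1).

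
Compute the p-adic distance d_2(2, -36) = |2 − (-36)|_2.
d_2(2, -36) = 1/2

Step 1 — x − y = 2 − (-36) = 38. Step 2 — v_2(38) = 1 (factor: 38 = (2^1 · 19); the sign does not affect v_p). Step 3 — |x − y|_2 = 2^{-1} = 1/2.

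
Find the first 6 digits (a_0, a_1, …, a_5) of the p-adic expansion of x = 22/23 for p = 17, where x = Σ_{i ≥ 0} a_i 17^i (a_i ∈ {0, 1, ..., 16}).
(a_0, …, a_5) = (15, 11, 3, 2, 8, 1)

v_17(22/23) = 0 (numerator and denominator both coprime to 17), so x ∈ ℤ_17^×. Compute digits iteratively via a_i = x_i mod 17, x_{i+1} = (x_i − a_i)/17, with x_0 = x:
  x_0 = 22/23;  a_0 = 15;  x_1 = (x_0 − 15)/17 = -19/23
  x_1 = -19/23;  a_1 = 11;  x_2 = (x_1 − 11)/17 = -16/23
  x_2 = -16/23;  a_2 = 3;  x_3 = (x_2 − 3)/17 = -5/23
  x_3 = -5/23;  a_3 = 2;  x_4 = (x_3 − 2)/17 = -3/23
  x_4 = -3/23;  a_4 = 8;  x_5 = (x_4 − 8)/17 = -11/23
  x_5 = -11/23;  a_5 = 1;  x_6 = (x_5 − 1)/17 = -2/23
Digits: (15, 11, 3, 2, 8, 1).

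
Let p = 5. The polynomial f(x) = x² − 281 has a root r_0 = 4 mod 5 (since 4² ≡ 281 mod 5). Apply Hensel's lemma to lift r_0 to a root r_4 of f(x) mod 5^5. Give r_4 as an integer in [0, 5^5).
r_4 = 159 (mod 3125)

Hensel's recurrence: r_{i+1} = r_i − f(r_i)·(f′(r_i))^{-1} mod 5^{i+2}, with f′(x) = 2x. Iterate:
  r_0 = 4 (mod 5)
  r_1 = 9 (mod 25)
  r_2 = 34 (mod 125)
  r_3 = 159 (mod 625)
  r_4 = 159 (mod 3125)
Final: r_4 = 159, and one checks f(r_4) ≡ 0 mod 5^5.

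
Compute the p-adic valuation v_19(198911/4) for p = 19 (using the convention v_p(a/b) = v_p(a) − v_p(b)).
v_19(198911/4) = 3

Factor powers of 19 from the numerator and denominator of the reduced fraction: 198911 = 19^3 · 29 and 4 = 19^0 · 4. Apply v_p(a/b) = v_p(a) − v_p(b): v_19(198911/4) = 3 − 0 = 3.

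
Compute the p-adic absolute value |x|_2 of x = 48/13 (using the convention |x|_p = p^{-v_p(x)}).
|48/13|_2 = 1/16

Step 1 — compute v_2(x) by factoring powers of 2 out of the numerator and denominator: v_2(48/13) = 4. Step 2 — apply |x|_p = p^{-v_p(x)} = 2^{-4} = 1/16.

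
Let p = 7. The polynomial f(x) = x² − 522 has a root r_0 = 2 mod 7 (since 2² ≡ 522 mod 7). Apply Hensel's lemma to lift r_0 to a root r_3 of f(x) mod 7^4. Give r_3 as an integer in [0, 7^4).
r_3 = 1234 (mod 2401)

Hensel's recurrence: r_{i+1} = r_i − f(r_i)·(f′(r_i))^{-1} mod 7^{i+2}, with f′(x) = 2x. Iterate:
  r_0 = 2 (mod 7)
  r_1 = 9 (mod 49)
  r_2 = 205 (mod 343)
  r_3 = 1234 (mod 2401)
Final: r_3 = 1234, and one checks f(r_3) ≡ 0 mod 7^4.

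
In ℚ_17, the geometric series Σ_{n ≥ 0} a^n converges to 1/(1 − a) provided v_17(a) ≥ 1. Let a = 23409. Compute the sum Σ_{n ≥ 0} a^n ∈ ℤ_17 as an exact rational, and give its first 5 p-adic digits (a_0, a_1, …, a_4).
Σ a^n = 1/(1 − a) = -1/23408;  first 5 digits = (1, 0, 13, 4, 16)

v_17(a) = 2 ≥ 1, so the series converges in ℤ_17 to 1/(1 − a) = 1/(1 − 23409) = -1/23408. Expand this rational in ℤ_17: compute digits iteratively via d_i = x_i mod 17, x_{i+1} = (x_i − d_i)/17. The first 5 digits are (1, 0, 13, 4, 16).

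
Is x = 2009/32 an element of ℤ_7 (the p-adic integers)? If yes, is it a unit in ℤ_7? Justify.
x ∈ ℤ_7 but not a unit; v_7(x) = 2 > 0

ℤ_7 = {x ∈ ℚ_7 : v_7(x) ≥ 0} and ℤ_7^× = {x ∈ ℤ_7 : v_7(x) = 0}. Here v_7(2009/32) = v_7(num) − v_7(den) = 2; compare against these criteria.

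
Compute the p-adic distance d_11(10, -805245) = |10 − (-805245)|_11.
d_11(10, -805245) = 1/161051

Step 1 — x − y = 10 − (-805245) = 805255. Step 2 — v_11(805255) = 5 (factor: 805255 = (11^5 · 5); the sign does not affect v_p). Step 3 — |x − y|_11 = 11^{-5} = 1/161051.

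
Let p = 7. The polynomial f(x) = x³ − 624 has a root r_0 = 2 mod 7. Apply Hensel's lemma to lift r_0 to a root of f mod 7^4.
r_3 = 527 (mod 2401)

Hensel: r_{i+1} = r_i − f(r_i)/f′(r_i) mod 7^{i+2}, where f′(x) = 3x². Iterate:
  r_0 = 2 (mod 7)
  r_1 = 37 (mod 49)
  r_2 = 184 (mod 343)
  r_3 = 527 (mod 2401)
Final: r = 527 with f(r) ≡ 0 mod 7^4.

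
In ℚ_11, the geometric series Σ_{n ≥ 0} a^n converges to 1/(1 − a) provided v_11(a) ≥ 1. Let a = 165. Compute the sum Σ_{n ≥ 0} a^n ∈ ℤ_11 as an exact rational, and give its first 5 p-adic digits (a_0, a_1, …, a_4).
Σ a^n = 1/(1 − a) = -1/164;  first 5 digits = (1, 4, 6, 7, 3)

v_11(a) = 1 ≥ 1, so the series converges in ℤ_11 to 1/(1 − a) = 1/(1 − 165) = -1/164. Expand this rational in ℤ_11: compute digits iteratively via d_i = x_i mod 11, x_{i+1} = (x_i − d_i)/11. The first 5 digits are (1, 4, 6, 7, 3).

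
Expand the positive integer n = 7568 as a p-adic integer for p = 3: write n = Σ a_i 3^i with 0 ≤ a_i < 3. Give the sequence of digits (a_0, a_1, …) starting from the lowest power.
(a_0, a_1, …) = (2, 2, 0, 1, 0, 1, 1, 0, 1)

Repeated division by 3 gives the digits low-to-high: 7568 = 2 + 2·3^1 + 1·3^3 + 1·3^5 + 1·3^6 + 1·3^8. Digit sequence: (2, 2, 0, 1, 0, 1, 1, 0, 1).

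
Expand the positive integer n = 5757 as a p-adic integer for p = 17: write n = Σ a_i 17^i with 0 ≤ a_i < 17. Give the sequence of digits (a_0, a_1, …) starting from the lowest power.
(a_0, a_1, …) = (11, 15, 2, 1)

Repeated division by 17 gives the digits low-to-high: 5757 = 11 + 15·17^1 + 2·17^2 + 1·17^3. Digit sequence: (11, 15, 2, 1).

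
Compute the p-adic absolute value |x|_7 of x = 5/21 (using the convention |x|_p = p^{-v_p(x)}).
|5/21|_7 = 7

Step 1 — compute v_7(x) by factoring powers of 7 out of the numerator and denominator: v_7(5/21) = -1. Step 2 — apply |x|_p = p^{-v_p(x)} = 7^{1} = 7.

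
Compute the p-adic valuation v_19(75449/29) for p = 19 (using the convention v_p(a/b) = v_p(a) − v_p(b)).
v_19(75449/29) = 3

Factor powers of 19 from the numerator and denominator of the reduced fraction: 75449 = 19^3 · 11 and 29 = 19^0 · 29. Apply v_p(a/b) = v_p(a) − v_p(b): v_19(75449/29) = 3 − 0 = 3.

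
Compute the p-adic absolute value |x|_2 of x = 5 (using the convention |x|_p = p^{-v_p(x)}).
|5|_2 = 1

Step 1 — compute v_2(x) by factoring powers of 2 out of the numerator and denominator: v_2(5) = 0. Step 2 — apply |x|_p = p^{-v_p(x)} = 2^{0} = 1.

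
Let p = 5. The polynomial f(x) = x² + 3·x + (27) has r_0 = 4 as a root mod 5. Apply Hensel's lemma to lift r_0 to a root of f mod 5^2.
r_1 = 24 (mod 25)

Hensel: r_{i+1} = r_i − f(r_i)·(f′(r_i))^{-1} mod 5^{i+2}, f′(x) = 2x + 3. Iterate:
  r_0 = 4 (mod 5)
  r_1 = 24 (mod 25)
Final: r = 24 satisfies f(r) ≡ 0 mod 5^2.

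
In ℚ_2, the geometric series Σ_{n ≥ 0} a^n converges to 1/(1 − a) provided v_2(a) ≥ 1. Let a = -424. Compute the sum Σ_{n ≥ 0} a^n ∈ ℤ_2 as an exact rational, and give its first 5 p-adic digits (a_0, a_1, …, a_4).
Σ a^n = 1/(1 − a) = 1/425;  first 5 digits = (1, 0, 0, 1, 1)

v_2(a) = 3 ≥ 1, so the series converges in ℤ_2 to 1/(1 − a) = 1/(1 − (-424)) = 1/425. Expand this rational in ℤ_2: compute digits iteratively via d_i = x_i mod 2, x_{i+1} = (x_i − d_i)/2. The first 5 digits are (1, 0, 0, 1, 1).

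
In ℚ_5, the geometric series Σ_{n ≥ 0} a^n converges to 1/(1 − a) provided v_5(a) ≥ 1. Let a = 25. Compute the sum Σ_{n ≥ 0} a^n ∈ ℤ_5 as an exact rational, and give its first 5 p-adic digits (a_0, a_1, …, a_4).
Σ a^n = 1/(1 − a) = -1/24;  first 5 digits = (1, 0, 1, 0, 1)

v_5(a) = 2 ≥ 1, so the series converges in ℤ_5 to 1/(1 − a) = 1/(1 − 25) = -1/24. Expand this rational in ℤ_5: compute digits iteratively via d_i = x_i mod 5, x_{i+1} = (x_i − d_i)/5. The first 5 digits are (1, 0, 1, 0, 1).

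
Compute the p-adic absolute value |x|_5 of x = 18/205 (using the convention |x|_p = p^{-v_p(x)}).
|18/205|_5 = 5

Step 1 — compute v_5(x) by factoring powers of 5 out of the numerator and denominator: v_5(18/205) = -1. Step 2 — apply |x|_p = p^{-v_p(x)} = 5^{1} = 5.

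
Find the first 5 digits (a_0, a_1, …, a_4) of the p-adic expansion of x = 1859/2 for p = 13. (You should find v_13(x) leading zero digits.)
(a_0, …, a_4) = (0, 0, 12, 6, 6)

v_13(1859/2) = 2, so a_0 = ... = a_1 = 0. Factor out: x = 13^2 · u with u = 11/2 a unit in ℤ_13. Expand u iteratively via a_{v+i} = u_i mod 13, u_{i+1} = (u_i − a_{v+i})/13:
  u_0 = 11/2;  a_2 = 12;  u_1 = (u_0 − 12)/13 = -1/2
  u_1 = -1/2;  a_3 = 6;  u_2 = (u_1 − 6)/13 = -1/2
  u_2 = -1/2;  a_4 = 6;  u_3 = (u_2 − 6)/13 = -1/2
Digits: (0, 0, 12, 6, 6).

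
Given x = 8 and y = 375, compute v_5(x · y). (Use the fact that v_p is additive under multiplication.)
v_5(3000) = 3

v_p(x) = 0 (factor: 8 = 5^0 · 8); v_p(y) = 3 (factor: 375 = 5^3 · 3). Additivity: v_p(xy) = v_p(x) + v_p(y) = 0 + 3 = 3. (Direct check: xy = 3000 = 5^3 · (24).)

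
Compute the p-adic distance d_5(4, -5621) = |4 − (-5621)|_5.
d_5(4, -5621) = 1/625

Step 1 — x − y = 4 − (-5621) = 5625. Step 2 — v_5(5625) = 4 (factor: 5625 = (5^4 · 9); the sign does not affect v_p). Step 3 — |x − y|_5 = 5^{-4} = 1/625.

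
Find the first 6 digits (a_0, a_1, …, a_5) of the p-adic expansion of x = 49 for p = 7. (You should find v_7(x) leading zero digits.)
(a_0, …, a_5) = (0, 0, 1, 0, 0, 0)

v_7(49) = 2, so a_0 = ... = a_1 = 0. Factor out: x = 7^2 · u with u = 1 a unit in ℤ_7. Expand u iteratively via a_{v+i} = u_i mod 7, u_{i+1} = (u_i − a_{v+i})/7:
  u_0 = 1;  a_2 = 1;  u_1 = (u_0 − 1)/7 = 0
  u_1 = 0;  a_3 = 0;  u_2 = (u_1 − 0)/7 = 0
  u_2 = 0;  a_4 = 0;  u_3 = (u_2 − 0)/7 = 0
  u_3 = 0;  a_5 = 0;  u_4 = (u_3 − 0)/7 = 0
Digits: (0, 0, 1, 0, 0, 0).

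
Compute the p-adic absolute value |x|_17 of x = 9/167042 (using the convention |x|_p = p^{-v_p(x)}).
|9/167042|_17 = 83521

Step 1 — compute v_17(x) by factoring powers of 17 out of the numerator and denominator: v_17(9/167042) = -4. Step 2 — apply |x|_p = p^{-v_p(x)} = 17^{4} = 83521.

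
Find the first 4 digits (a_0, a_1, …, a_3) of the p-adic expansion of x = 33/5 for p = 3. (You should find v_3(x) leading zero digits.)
(a_0, …, a_3) = (0, 1, 1, 1)

v_3(33/5) = 1, so a_0 = ... = a_0 = 0. Factor out: x = 3^1 · u with u = 11/5 a unit in ℤ_3. Expand u iteratively via a_{v+i} = u_i mod 3, u_{i+1} = (u_i − a_{v+i})/3:
  u_0 = 11/5;  a_1 = 1;  u_1 = (u_0 − 1)/3 = 2/5
  u_1 = 2/5;  a_2 = 1;  u_2 = (u_1 − 1)/3 = -1/5
  u_2 = -1/5;  a_3 = 1;  u_3 = (u_2 − 1)/3 = -2/5
Digits: (0, 1, 1, 1).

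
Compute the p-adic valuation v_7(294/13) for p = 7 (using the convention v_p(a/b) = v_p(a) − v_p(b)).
v_7(294/13) = 2

Factor powers of 7 from the numerator and denominator of the reduced fraction: 294 = 7^2 · 6 and 13 = 7^0 · 13. Apply v_p(a/b) = v_p(a) − v_p(b): v_7(294/13) = 2 − 0 = 2.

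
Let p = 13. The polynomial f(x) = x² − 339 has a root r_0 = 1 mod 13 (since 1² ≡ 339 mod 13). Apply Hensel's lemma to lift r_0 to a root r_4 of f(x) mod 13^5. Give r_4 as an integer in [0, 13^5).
r_4 = 171536 (mod 371293)

Hensel's recurrence: r_{i+1} = r_i − f(r_i)·(f′(r_i))^{-1} mod 13^{i+2}, with f′(x) = 2x. Iterate:
  r_0 = 1 (mod 13)
  r_1 = 1 (mod 169)
  r_2 = 170 (mod 2197)
  r_3 = 170 (mod 28561)
  r_4 = 171536 (mod 371293)
Final: r_4 = 171536, and one checks f(r_4) ≡ 0 mod 13^5.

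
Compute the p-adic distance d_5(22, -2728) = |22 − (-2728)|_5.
d_5(22, -2728) = 1/125

Step 1 — x − y = 22 − (-2728) = 2750. Step 2 — v_5(2750) = 3 (factor: 2750 = (5^3 · 22); the sign does not affect v_p). Step 3 — |x − y|_5 = 5^{-3} = 1/125.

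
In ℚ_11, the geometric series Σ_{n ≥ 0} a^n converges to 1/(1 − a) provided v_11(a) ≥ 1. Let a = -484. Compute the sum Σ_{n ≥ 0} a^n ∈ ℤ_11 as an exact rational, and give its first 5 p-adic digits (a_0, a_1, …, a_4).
Σ a^n = 1/(1 − a) = 1/485;  first 5 digits = (1, 0, 7, 10, 4)

v_11(a) = 2 ≥ 1, so the series converges in ℤ_11 to 1/(1 − a) = 1/(1 − (-484)) = 1/485. Expand this rational in ℤ_11: compute digits iteratively via d_i = x_i mod 11, x_{i+1} = (x_i − d_i)/11. The first 5 digits are (1, 0, 7, 10, 4).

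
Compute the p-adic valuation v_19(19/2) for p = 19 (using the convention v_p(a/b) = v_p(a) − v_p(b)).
v_19(19/2) = 1

Factor powers of 19 from the numerator and denominator of the reduced fraction: 19 = 19^1 · 1 and 2 = 19^0 · 2. Apply v_p(a/b) = v_p(a) − v_p(b): v_19(19/2) = 1 − 0 = 1.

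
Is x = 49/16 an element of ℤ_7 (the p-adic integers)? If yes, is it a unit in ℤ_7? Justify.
x ∈ ℤ_7 but not a unit; v_7(x) = 2 > 0

ℤ_7 = {x ∈ ℚ_7 : v_7(x) ≥ 0} and ℤ_7^× = {x ∈ ℤ_7 : v_7(x) = 0}. Here v_7(49/16) = v_7(num) − v_7(den) = 2; compare against these criteria.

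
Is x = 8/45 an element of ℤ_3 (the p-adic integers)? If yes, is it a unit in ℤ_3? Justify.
x ∉ ℤ_3 (v_3(x) = -2 < 0)

ℤ_3 = {x ∈ ℚ_3 : v_3(x) ≥ 0} and ℤ_3^× = {x ∈ ℤ_3 : v_3(x) = 0}. Here v_3(8/45) = v_3(num) − v_3(den) = -2; compare against these criteria.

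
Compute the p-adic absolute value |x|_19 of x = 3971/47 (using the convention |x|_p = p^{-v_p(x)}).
|3971/47|_19 = 1/361

Step 1 — compute v_19(x) by factoring powers of 19 out of the numerator and denominator: v_19(3971/47) = 2. Step 2 — apply |x|_p = p^{-v_p(x)} = 19^{-2} = 1/361.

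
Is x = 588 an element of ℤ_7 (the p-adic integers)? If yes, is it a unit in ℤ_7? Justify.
x ∈ ℤ_7 but not a unit; v_7(x) = 2 > 0

ℤ_7 = {x ∈ ℚ_7 : v_7(x) ≥ 0} and ℤ_7^× = {x ∈ ℤ_7 : v_7(x) = 0}. Here v_7(588) = v_7(num) − v_7(den) = 2; compare against these criteria.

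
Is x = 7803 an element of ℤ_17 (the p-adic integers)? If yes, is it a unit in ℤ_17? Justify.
x ∈ ℤ_17 but not a unit; v_17(x) = 2 > 0

ℤ_17 = {x ∈ ℚ_17 : v_17(x) ≥ 0} and ℤ_17^× = {x ∈ ℤ_17 : v_17(x) = 0}. Here v_17(7803) = v_17(num) − v_17(den) = 2; compare against these criteria.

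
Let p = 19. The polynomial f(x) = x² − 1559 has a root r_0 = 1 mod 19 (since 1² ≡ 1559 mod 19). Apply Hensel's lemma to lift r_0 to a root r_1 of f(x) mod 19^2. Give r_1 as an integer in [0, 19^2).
r_1 = 58 (mod 361)

Hensel's recurrence: r_{i+1} = r_i − f(r_i)·(f′(r_i))^{-1} mod 19^{i+2}, with f′(x) = 2x. Iterate:
  r_0 = 1 (mod 19)
  r_1 = 58 (mod 361)
Final: r_1 = 58, and one checks f(r_1) ≡ 0 mod 19^2.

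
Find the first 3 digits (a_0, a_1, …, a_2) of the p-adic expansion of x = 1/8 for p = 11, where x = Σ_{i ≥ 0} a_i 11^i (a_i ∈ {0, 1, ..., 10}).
(a_0, …, a_2) = (7, 9, 6)

v_11(1/8) = 0 (numerator and denominator both coprime to 11), so x ∈ ℤ_11^×. Compute digits iteratively via a_i = x_i mod 11, x_{i+1} = (x_i − a_i)/11, with x_0 = x:
  x_0 = 1/8;  a_0 = 7;  x_1 = (x_0 − 7)/11 = -5/8
  x_1 = -5/8;  a_1 = 9;  x_2 = (x_1 − 9)/11 = -7/8
  x_2 = -7/8;  a_2 = 6;  x_3 = (x_2 − 6)/11 = -5/8
Digits: (7, 9, 6).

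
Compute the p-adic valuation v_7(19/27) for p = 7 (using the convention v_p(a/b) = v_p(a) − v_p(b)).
v_7(19/27) = 0

Factor powers of 7 from the numerator and denominator of the reduced fraction: 19 = 7^0 · 19 and 27 = 7^0 · 27. Apply v_p(a/b) = v_p(a) − v_p(b): v_7(19/27) = 0 − 0 = 0.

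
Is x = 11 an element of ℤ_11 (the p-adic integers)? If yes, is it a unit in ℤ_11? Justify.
x ∈ ℤ_11 but not a unit; v_11(x) = 1 > 0

ℤ_11 = {x ∈ ℚ_11 : v_11(x) ≥ 0} and ℤ_11^× = {x ∈ ℤ_11 : v_11(x) = 0}. Here v_11(11) = v_11(num) − v_11(den) = 1; compare against these criteria.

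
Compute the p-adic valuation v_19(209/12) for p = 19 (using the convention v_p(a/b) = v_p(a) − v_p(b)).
v_19(209/12) = 1

Factor powers of 19 from the numerator and denominator of the reduced fraction: 209 = 19^1 · 11 and 12 = 19^0 · 12. Apply v_p(a/b) = v_p(a) − v_p(b): v_19(209/12) = 1 − 0 = 1.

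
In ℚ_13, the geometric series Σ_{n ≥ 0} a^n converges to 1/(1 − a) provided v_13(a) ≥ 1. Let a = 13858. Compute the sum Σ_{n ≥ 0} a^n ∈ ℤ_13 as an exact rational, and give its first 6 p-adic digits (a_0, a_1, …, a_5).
Σ a^n = 1/(1 − a) = -1/13857;  first 6 digits = (1, 0, 4, 6, 3, 10)

v_13(a) = 2 ≥ 1, so the series converges in ℤ_13 to 1/(1 − a) = 1/(1 − 13858) = -1/13857. Expand this rational in ℤ_13: compute digits iteratively via d_i = x_i mod 13, x_{i+1} = (x_i − d_i)/13. The first 6 digits are (1, 0, 4, 6, 3, 10).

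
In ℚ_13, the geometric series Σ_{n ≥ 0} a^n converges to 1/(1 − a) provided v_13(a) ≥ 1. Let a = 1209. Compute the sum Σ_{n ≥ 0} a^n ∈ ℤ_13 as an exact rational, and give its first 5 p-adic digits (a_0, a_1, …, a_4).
Σ a^n = 1/(1 − a) = -1/1208;  first 5 digits = (1, 2, 11, 10, 8)

v_13(a) = 1 ≥ 1, so the series converges in ℤ_13 to 1/(1 − a) = 1/(1 − 1209) = -1/1208. Expand this rational in ℤ_13: compute digits iteratively via d_i = x_i mod 13, x_{i+1} = (x_i − d_i)/13. The first 5 digits are (1, 2, 11, 10, 8).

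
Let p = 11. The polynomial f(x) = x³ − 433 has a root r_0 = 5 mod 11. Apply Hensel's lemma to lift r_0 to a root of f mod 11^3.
r_2 = 93 (mod 1331)

Hensel: r_{i+1} = r_i − f(r_i)/f′(r_i) mod 11^{i+2}, where f′(x) = 3x². Iterate:
  r_0 = 5 (mod 11)
  r_1 = 93 (mod 121)
  r_2 = 93 (mod 1331)
Final: r = 93 with f(r) ≡ 0 mod 11^3.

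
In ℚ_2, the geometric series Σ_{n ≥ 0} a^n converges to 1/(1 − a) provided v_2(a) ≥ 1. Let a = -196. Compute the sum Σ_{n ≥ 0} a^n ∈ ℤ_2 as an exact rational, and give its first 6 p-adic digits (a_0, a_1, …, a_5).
Σ a^n = 1/(1 − a) = 1/197;  first 6 digits = (1, 0, 1, 1, 0, 0)

v_2(a) = 2 ≥ 1, so the series converges in ℤ_2 to 1/(1 − a) = 1/(1 − (-196)) = 1/197. Expand this rational in ℤ_2: compute digits iteratively via d_i = x_i mod 2, x_{i+1} = (x_i − d_i)/2. The first 6 digits are (1, 0, 1, 1, 0, 0).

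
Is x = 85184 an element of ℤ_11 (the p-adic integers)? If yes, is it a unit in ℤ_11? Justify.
x ∈ ℤ_11 but not a unit; v_11(x) = 3 > 0

ℤ_11 = {x ∈ ℚ_11 : v_11(x) ≥ 0} and ℤ_11^× = {x ∈ ℤ_11 : v_11(x) = 0}. Here v_11(85184) = v_11(num) − v_11(den) = 3; compare against these criteria.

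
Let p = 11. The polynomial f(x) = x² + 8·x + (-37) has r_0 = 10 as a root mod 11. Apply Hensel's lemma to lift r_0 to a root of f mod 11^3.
r_2 = 934 (mod 1331)

Hensel: r_{i+1} = r_i − f(r_i)·(f′(r_i))^{-1} mod 11^{i+2}, f′(x) = 2x + 8. Iterate:
  r_0 = 10 (mod 11)
  r_1 = 87 (mod 121)
  r_2 = 934 (mod 1331)
Final: r = 934 satisfies f(r) ≡ 0 mod 11^3.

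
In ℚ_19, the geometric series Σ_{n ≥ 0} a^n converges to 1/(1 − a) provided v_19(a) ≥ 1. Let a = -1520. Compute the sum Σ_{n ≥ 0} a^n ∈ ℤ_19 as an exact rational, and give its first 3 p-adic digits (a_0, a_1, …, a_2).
Σ a^n = 1/(1 − a) = 1/1521;  first 3 digits = (1, 15, 11)

v_19(a) = 1 ≥ 1, so the series converges in ℤ_19 to 1/(1 − a) = 1/(1 − (-1520)) = 1/1521. Expand this rational in ℤ_19: compute digits iteratively via d_i = x_i mod 19, x_{i+1} = (x_i − d_i)/19. The first 3 digits are (1, 15, 11).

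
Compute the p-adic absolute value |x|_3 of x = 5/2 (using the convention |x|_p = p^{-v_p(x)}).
|5/2|_3 = 1

Step 1 — compute v_3(x) by factoring powers of 3 out of the numerator and denominator: v_3(5/2) = 0. Step 2 — apply |x|_p = p^{-v_p(x)} = 3^{0} = 1.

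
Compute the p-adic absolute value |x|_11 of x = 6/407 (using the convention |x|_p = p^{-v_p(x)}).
|6/407|_11 = 11

Step 1 — compute v_11(x) by factoring powers of 11 out of the numerator and denominator: v_11(6/407) = -1. Step 2 — apply |x|_p = p^{-v_p(x)} = 11^{1} = 11.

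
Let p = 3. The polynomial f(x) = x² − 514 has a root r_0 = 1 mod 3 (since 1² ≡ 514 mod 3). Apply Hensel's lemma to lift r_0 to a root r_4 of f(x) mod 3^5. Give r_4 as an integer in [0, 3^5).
r_4 = 136 (mod 243)

Hensel's recurrence: r_{i+1} = r_i − f(r_i)·(f′(r_i))^{-1} mod 3^{i+2}, with f′(x) = 2x. Iterate:
  r_0 = 1 (mod 3)
  r_1 = 1 (mod 9)
  r_2 = 1 (mod 27)
  r_3 = 55 (mod 81)
  r_4 = 136 (mod 243)
Final: r_4 = 136, and one checks f(r_4) ≡ 0 mod 3^5.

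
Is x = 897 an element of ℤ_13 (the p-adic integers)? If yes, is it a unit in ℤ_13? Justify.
x ∈ ℤ_13 but not a unit; v_13(x) = 1 > 0

ℤ_13 = {x ∈ ℚ_13 : v_13(x) ≥ 0} and ℤ_13^× = {x ∈ ℤ_13 : v_13(x) = 0}. Here v_13(897) = v_13(num) − v_13(den) = 1; compare against these criteria.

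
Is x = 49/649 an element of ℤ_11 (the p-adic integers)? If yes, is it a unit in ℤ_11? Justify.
x ∉ ℤ_11 (v_11(x) = -1 < 0)

ℤ_11 = {x ∈ ℚ_11 : v_11(x) ≥ 0} and ℤ_11^× = {x ∈ ℤ_11 : v_11(x) = 0}. Here v_11(49/649) = v_11(num) − v_11(den) = -1; compare against these criteria.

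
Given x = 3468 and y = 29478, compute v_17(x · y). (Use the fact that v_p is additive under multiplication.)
v_17(102229704) = 5

v_p(x) = 2 (factor: 3468 = 17^2 · 12); v_p(y) = 3 (factor: 29478 = 17^3 · 6). Additivity: v_p(xy) = v_p(x) + v_p(y) = 2 + 3 = 5. (Direct check: xy = 102229704 = 17^5 · (72).)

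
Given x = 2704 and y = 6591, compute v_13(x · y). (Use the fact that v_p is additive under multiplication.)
v_13(17822064) = 5

v_p(x) = 2 (factor: 2704 = 13^2 · 16); v_p(y) = 3 (factor: 6591 = 13^3 · 3). Additivity: v_p(xy) = v_p(x) + v_p(y) = 2 + 3 = 5. (Direct check: xy = 17822064 = 13^5 · (48).)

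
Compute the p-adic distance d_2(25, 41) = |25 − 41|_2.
d_2(25, 41) = 1/16

Step 1 — x − y = 25 − 41 = -16. Step 2 — v_2(-16) = 4 (factor: -16 = −(2^4 · 1); the sign does not affect v_p). Step 3 — |x − y|_2 = 2^{-4} = 1/16.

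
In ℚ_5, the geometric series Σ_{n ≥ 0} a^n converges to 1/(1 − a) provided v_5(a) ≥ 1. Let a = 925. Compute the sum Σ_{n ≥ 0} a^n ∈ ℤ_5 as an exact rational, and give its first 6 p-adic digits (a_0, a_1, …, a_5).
Σ a^n = 1/(1 − a) = -1/924;  first 6 digits = (1, 0, 2, 2, 0, 4)

v_5(a) = 2 ≥ 1, so the series converges in ℤ_5 to 1/(1 − a) = 1/(1 − 925) = -1/924. Expand this rational in ℤ_5: compute digits iteratively via d_i = x_i mod 5, x_{i+1} = (x_i − d_i)/5. The first 6 digits are (1, 0, 2, 2, 0, 4).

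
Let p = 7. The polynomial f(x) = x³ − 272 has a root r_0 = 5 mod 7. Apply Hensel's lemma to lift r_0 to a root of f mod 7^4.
r_3 = 103 (mod 2401)

Hensel: r_{i+1} = r_i − f(r_i)/f′(r_i) mod 7^{i+2}, where f′(x) = 3x². Iterate:
  r_0 = 5 (mod 7)
  r_1 = 5 (mod 49)
  r_2 = 103 (mod 343)
  r_3 = 103 (mod 2401)
Final: r = 103 with f(r) ≡ 0 mod 7^4.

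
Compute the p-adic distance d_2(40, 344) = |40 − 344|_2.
d_2(40, 344) = 1/16

Step 1 — x − y = 40 − 344 = -304. Step 2 — v_2(-304) = 4 (factor: -304 = −(2^4 · 19); the sign does not affect v_p). Step 3 — |x − y|_2 = 2^{-4} = 1/16.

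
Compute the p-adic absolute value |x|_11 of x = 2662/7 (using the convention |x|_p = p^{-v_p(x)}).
|2662/7|_11 = 1/1331

Step 1 — compute v_11(x) by factoring powers of 11 out of the numerator and denominator: v_11(2662/7) = 3. Step 2 — apply |x|_p = p^{-v_p(x)} = 11^{-3} = 1/1331.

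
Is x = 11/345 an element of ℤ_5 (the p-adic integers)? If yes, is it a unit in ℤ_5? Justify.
x ∉ ℤ_5 (v_5(x) = -1 < 0)

ℤ_5 = {x ∈ ℚ_5 : v_5(x) ≥ 0} and ℤ_5^× = {x ∈ ℤ_5 : v_5(x) = 0}. Here v_5(11/345) = v_5(num) − v_5(den) = -1; compare against these criteria.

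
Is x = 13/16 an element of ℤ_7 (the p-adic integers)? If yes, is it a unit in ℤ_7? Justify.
x ∈ ℤ_7^× (unit); v_7(x) = 0

ℤ_7 = {x ∈ ℚ_7 : v_7(x) ≥ 0} and ℤ_7^× = {x ∈ ℤ_7 : v_7(x) = 0}. Here v_7(13/16) = v_7(num) − v_7(den) = 0; compare against these criteria.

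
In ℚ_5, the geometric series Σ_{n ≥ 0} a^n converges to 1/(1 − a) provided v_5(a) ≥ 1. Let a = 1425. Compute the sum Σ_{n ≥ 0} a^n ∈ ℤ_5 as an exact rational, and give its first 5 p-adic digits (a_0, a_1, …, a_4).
Σ a^n = 1/(1 − a) = -1/1424;  first 5 digits = (1, 0, 2, 1, 1)

v_5(a) = 2 ≥ 1, so the series converges in ℤ_5 to 1/(1 − a) = 1/(1 − 1425) = -1/1424. Expand this rational in ℤ_5: compute digits iteratively via d_i = x_i mod 5, x_{i+1} = (x_i − d_i)/5. The first 5 digits are (1, 0, 2, 1, 1).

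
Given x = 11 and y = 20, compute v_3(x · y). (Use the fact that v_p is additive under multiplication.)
v_3(220) = 0

v_p(x) = 0 (factor: 11 = 3^0 · 11); v_p(y) = 0 (factor: 20 = 3^0 · 20). Additivity: v_p(xy) = v_p(x) + v_p(y) = 0 + 0 = 0. (Direct check: xy = 220 = 3^0 · (220).)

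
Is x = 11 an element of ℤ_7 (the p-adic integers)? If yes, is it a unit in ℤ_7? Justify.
x ∈ ℤ_7^× (unit); v_7(x) = 0

ℤ_7 = {x ∈ ℚ_7 : v_7(x) ≥ 0} and ℤ_7^× = {x ∈ ℤ_7 : v_7(x) = 0}. Here v_7(11) = v_7(num) − v_7(den) = 0; compare against these criteria.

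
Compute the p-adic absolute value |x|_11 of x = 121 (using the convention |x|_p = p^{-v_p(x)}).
|121|_11 = 1/121

Step 1 — compute v_11(x) by factoring powers of 11 out of the numerator and denominator: v_11(121) = 2. Step 2 — apply |x|_p = p^{-v_p(x)} = 11^{-2} = 1/121.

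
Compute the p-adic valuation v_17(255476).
v_17(255476) = 3

v_17(n) is the largest exponent k such that 17^k divides n. Factor out: 255476 = 17^3 · 52. (Sign doesn't affect v_p.) So v_17(255476) = 3.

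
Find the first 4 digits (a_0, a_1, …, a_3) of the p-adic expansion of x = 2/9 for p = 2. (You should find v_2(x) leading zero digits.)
(a_0, …, a_3) = (0, 1, 0, 0)

v_2(2/9) = 1, so a_0 = ... = a_0 = 0. Factor out: x = 2^1 · u with u = 1/9 a unit in ℤ_2. Expand u iteratively via a_{v+i} = u_i mod 2, u_{i+1} = (u_i − a_{v+i})/2:
  u_0 = 1/9;  a_1 = 1;  u_1 = (u_0 − 1)/2 = -4/9
  u_1 = -4/9;  a_2 = 0;  u_2 = (u_1 − 0)/2 = -2/9
  u_2 = -2/9;  a_3 = 0;  u_3 = (u_2 − 0)/2 = -1/9
Digits: (0, 1, 0, 0).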